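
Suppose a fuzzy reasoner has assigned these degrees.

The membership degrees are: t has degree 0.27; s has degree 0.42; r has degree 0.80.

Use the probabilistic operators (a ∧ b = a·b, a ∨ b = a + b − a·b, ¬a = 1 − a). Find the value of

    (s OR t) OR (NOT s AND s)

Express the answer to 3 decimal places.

s OR t = a + b − a·b on (0.4200, 0.2700) = 0.5766
NOT s = 1 − 0.4200 = 0.5800
NOT s AND s = a·b on (0.5800, 0.4200) = 0.2436
(s OR t) OR (NOT s AND s) = a + b − a·b on (0.5766, 0.2436) = 0.6797

0.680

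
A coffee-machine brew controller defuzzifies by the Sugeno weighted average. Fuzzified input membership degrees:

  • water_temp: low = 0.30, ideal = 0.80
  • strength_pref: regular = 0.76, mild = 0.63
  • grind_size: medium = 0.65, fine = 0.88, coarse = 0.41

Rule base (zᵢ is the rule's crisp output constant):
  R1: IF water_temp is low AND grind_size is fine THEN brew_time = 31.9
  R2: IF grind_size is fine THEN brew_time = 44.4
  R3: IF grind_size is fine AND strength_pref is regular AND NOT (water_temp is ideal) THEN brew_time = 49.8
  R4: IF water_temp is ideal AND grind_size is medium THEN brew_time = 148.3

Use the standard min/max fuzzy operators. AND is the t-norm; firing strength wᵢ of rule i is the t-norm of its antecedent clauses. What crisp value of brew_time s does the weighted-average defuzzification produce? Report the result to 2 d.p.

76.35

R1 (z=31.9): low=0.30, fine=0.88; AND[min(a, b)] → w = 0.30
R2 (z=44.4): fine=0.88 → w = 0.88
R3 (z=49.8): fine=0.88, regular=0.76, ¬ideal=1−0.80=0.20; AND[min(a, b)] → w = 0.20
R4 (z=148.3): ideal=0.80, medium=0.65; AND[min(a, b)] → w = 0.65
Weighted average = (0.30·31.9 + 0.88·44.4 + 0.20·49.8 + 0.65·148.3) / (0.30 + 0.88 + 0.20 + 0.65)
  = 154.9970 / 2.0300 = 76.35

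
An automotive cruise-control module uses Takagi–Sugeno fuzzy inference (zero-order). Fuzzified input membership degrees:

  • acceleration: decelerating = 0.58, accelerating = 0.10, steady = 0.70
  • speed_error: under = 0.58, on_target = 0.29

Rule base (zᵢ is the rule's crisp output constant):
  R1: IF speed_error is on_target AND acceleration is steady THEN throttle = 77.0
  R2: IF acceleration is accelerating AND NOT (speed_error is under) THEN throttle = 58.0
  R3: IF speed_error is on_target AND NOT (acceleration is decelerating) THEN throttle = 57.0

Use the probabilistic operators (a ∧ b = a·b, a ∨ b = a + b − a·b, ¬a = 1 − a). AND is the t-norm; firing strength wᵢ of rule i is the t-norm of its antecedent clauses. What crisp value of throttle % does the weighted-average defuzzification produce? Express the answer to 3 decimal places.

68.183

R1 (z=77.0): on_target=0.29, steady=0.70; AND[a·b] → w = 0.2030
R2 (z=58.0): accelerating=0.10, ¬under=1−0.58=0.42; AND[a·b] → w = 0.0420
R3 (z=57.0): on_target=0.29, ¬decelerating=1−0.58=0.42; AND[a·b] → w = 0.1218
Weighted average = (0.2030·77.0 + 0.0420·58.0 + 0.1218·57.0) / (0.2030 + 0.0420 + 0.1218)
  = 25.0096 / 0.3668 = 68.183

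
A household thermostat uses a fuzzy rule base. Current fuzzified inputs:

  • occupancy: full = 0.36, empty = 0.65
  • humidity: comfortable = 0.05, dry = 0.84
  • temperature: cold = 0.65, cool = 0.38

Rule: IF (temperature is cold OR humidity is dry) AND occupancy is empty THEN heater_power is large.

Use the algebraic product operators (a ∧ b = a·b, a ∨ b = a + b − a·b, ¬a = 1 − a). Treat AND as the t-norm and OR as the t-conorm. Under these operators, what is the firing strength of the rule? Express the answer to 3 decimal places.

0.614

firing strength: (cold=0.65 OR dry=0.84) = 0.9440; AND[a·b] with empty=0.65 → w = 0.6136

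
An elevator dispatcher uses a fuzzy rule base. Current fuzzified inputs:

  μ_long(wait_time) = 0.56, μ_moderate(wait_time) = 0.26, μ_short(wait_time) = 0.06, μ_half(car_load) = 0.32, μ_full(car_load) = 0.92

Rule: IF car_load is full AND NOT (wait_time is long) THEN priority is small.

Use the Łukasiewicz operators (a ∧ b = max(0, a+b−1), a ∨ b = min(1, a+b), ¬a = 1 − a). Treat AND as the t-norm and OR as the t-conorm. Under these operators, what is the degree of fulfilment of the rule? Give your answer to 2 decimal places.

firing strength: full=0.92, ¬long=1−0.56=0.44; AND[max(0, a+b−1)] → w = 0.36

0.36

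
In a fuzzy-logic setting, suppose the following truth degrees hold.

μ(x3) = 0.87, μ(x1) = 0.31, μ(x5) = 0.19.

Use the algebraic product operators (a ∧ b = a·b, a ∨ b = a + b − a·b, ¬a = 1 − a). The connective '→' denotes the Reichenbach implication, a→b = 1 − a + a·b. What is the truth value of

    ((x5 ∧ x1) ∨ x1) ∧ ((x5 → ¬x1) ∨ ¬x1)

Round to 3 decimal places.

0.344

x5 ∧ x1 = a·b on (0.1900, 0.3100) = 0.0589
(x5 ∧ x1) ∨ x1 = a + b − a·b on (0.0589, 0.3100) = 0.3506
¬x1 = 1 − 0.3100 = 0.6900
x5 → ¬x1  [Reichenbach: 1 − a + a·b] with a=0.1900, b=0.6900 → 0.9411
¬x1 = 1 − 0.3100 = 0.6900
(x5 → ¬x1) ∨ ¬x1 = a + b − a·b on (0.9411, 0.6900) = 0.9817
((x5 ∧ x1) ∨ x1) ∧ ((x5 → ¬x1) ∨ ¬x1) = a·b on (0.3506, 0.9817) = 0.3442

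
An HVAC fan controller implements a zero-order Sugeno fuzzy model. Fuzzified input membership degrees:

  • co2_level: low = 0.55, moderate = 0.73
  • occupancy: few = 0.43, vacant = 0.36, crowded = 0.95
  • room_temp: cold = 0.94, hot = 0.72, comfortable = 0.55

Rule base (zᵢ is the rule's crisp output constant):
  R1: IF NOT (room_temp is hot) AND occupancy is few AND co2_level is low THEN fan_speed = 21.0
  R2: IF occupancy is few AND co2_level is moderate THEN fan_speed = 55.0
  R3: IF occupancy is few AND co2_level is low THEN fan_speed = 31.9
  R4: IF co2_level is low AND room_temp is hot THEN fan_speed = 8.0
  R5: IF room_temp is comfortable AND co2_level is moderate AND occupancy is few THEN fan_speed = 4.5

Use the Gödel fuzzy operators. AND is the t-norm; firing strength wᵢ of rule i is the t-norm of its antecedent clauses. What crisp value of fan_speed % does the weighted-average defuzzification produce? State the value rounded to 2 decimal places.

R1 (z=21.0): ¬hot=1−0.72=0.28, few=0.43, low=0.55; AND[min(a, b)] → w = 0.28
R2 (z=55.0): few=0.43, moderate=0.73; AND[min(a, b)] → w = 0.43
R3 (z=31.9): few=0.43, low=0.55; AND[min(a, b)] → w = 0.43
R4 (z=8.0): low=0.55, hot=0.72; AND[min(a, b)] → w = 0.55
R5 (z=4.5): comfortable=0.55, moderate=0.73, few=0.43; AND[min(a, b)] → w = 0.43
Weighted average = (0.28·21.0 + 0.43·55.0 + 0.43·31.9 + 0.55·8.0 + 0.43·4.5) / (0.28 + 0.43 + 0.43 + 0.55 + 0.43)
  = 49.5820 / 2.1200 = 23.39

23.39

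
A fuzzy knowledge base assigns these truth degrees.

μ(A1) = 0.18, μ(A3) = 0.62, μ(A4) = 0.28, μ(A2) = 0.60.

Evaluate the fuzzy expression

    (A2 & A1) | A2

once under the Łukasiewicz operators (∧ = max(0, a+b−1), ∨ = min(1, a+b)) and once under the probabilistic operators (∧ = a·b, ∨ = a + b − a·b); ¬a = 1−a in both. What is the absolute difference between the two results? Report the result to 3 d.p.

0.043

Under Łukasiewicz:
  A2 & A1 = max(0, a+b−1) on (0.60, 0.18) = 0.00
  (A2 & A1) | A2 = min(1, a+b) on (0.00, 0.60) = 0.60
  → value = 0.6000
Under probabilistic:
  A2 & A1 = a·b on (0.6000, 0.1800) = 0.1080
  (A2 & A1) | A2 = a + b − a·b on (0.1080, 0.6000) = 0.6432
  → value = 0.6432
|0.6000 − 0.6432| = 0.043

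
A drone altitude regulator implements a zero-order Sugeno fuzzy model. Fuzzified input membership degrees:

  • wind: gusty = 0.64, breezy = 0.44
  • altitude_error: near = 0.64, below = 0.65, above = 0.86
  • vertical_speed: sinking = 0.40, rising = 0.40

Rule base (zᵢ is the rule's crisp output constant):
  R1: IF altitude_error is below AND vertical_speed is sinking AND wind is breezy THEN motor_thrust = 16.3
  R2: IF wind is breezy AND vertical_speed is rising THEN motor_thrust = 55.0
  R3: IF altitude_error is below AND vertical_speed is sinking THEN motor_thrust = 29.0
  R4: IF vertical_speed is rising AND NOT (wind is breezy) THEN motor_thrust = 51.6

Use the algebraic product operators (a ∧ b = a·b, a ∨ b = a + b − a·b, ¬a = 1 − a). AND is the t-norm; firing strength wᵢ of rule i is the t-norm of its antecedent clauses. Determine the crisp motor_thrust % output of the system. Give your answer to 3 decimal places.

39.570

R1 (z=16.3): below=0.65, sinking=0.40, breezy=0.44; AND[a·b] → w = 0.1144
R2 (z=55.0): breezy=0.44, rising=0.40; AND[a·b] → w = 0.1760
R3 (z=29.0): below=0.65, sinking=0.40; AND[a·b] → w = 0.2600
R4 (z=51.6): rising=0.40, ¬breezy=1−0.44=0.56; AND[a·b] → w = 0.2240
Weighted average = (0.1144·16.3 + 0.1760·55.0 + 0.2600·29.0 + 0.2240·51.6) / (0.1144 + 0.1760 + 0.2600 + 0.2240)
  = 30.6431 / 0.7744 = 39.570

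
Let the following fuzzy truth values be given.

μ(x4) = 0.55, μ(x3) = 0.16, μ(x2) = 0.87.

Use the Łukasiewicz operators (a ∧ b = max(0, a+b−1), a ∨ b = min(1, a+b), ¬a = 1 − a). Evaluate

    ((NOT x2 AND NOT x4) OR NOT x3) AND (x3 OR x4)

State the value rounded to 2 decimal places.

NOT x2 = 1 − 0.87 = 0.13
NOT x4 = 1 − 0.55 = 0.45
NOT x2 AND NOT x4 = max(0, a+b−1) on (0.13, 0.45) = 0.00
NOT x3 = 1 − 0.16 = 0.84
(NOT x2 AND NOT x4) OR NOT x3 = min(1, a+b) on (0.00, 0.84) = 0.84
x3 OR x4 = min(1, a+b) on (0.16, 0.55) = 0.71
((NOT x2 AND NOT x4) OR NOT x3) AND (x3 OR x4) = max(0, a+b−1) on (0.84, 0.71) = 0.55

0.55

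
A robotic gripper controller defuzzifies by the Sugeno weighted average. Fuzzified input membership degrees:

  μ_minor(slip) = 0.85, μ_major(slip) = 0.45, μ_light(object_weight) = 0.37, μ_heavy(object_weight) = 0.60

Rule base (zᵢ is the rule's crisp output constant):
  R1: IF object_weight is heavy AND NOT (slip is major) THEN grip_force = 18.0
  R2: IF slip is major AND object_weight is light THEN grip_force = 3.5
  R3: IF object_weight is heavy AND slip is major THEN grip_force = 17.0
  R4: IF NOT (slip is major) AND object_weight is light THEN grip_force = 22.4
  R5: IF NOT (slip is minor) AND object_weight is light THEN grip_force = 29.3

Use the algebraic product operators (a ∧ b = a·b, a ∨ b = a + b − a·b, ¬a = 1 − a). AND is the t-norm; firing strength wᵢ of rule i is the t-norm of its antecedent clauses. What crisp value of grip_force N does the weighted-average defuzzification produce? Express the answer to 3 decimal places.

16.867

R1 (z=18.0): heavy=0.60, ¬major=1−0.45=0.55; AND[a·b] → w = 0.3300
R2 (z=3.5): major=0.45, light=0.37; AND[a·b] → w = 0.1665
R3 (z=17.0): heavy=0.60, major=0.45; AND[a·b] → w = 0.2700
R4 (z=22.4): ¬major=1−0.45=0.55, light=0.37; AND[a·b] → w = 0.2035
R5 (z=29.3): ¬minor=1−0.85=0.15, light=0.37; AND[a·b] → w = 0.0555
Weighted average = (0.3300·18.0 + 0.1665·3.5 + 0.2700·17.0 + 0.2035·22.4 + 0.0555·29.3) / (0.3300 + 0.1665 + 0.2700 + 0.2035 + 0.0555)
  = 17.2973 / 1.0255 = 16.867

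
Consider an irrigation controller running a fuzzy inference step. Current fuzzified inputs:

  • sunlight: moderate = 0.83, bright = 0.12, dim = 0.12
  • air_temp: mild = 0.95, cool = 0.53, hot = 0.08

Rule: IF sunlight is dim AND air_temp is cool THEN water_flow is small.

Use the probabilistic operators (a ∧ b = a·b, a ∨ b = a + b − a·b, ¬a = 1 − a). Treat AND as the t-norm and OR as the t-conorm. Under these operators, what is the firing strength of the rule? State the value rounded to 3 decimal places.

0.064

firing strength: dim=0.12, cool=0.53; AND[a·b] → w = 0.0636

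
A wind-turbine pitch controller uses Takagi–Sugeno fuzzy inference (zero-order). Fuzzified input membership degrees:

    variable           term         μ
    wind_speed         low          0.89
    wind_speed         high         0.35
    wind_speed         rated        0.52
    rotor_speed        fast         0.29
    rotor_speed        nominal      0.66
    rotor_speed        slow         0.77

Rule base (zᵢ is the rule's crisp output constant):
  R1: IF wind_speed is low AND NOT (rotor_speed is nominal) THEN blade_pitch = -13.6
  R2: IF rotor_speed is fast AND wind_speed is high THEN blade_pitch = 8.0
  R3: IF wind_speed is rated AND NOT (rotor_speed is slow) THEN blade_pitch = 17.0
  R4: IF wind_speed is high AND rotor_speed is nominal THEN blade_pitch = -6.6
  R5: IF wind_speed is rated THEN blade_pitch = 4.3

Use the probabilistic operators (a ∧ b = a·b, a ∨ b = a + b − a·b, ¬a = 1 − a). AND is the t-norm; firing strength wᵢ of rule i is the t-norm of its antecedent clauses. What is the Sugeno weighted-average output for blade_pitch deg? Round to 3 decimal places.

R1 (z=-13.6): low=0.89, ¬nominal=1−0.66=0.34; AND[a·b] → w = 0.3026
R2 (z=8.0): fast=0.29, high=0.35; AND[a·b] → w = 0.1015
R3 (z=17.0): rated=0.52, ¬slow=1−0.77=0.23; AND[a·b] → w = 0.1196
R4 (z=-6.6): high=0.35, nominal=0.66; AND[a·b] → w = 0.2310
R5 (z=4.3): rated=0.52 → w = 0.5200
Weighted average = (0.3026·-13.6 + 0.1015·8.0 + 0.1196·17.0 + 0.2310·-6.6 + 0.5200·4.3) / (0.3026 + 0.1015 + 0.1196 + 0.2310 + 0.5200)
  = -0.5588 / 1.2747 = -0.438

-0.438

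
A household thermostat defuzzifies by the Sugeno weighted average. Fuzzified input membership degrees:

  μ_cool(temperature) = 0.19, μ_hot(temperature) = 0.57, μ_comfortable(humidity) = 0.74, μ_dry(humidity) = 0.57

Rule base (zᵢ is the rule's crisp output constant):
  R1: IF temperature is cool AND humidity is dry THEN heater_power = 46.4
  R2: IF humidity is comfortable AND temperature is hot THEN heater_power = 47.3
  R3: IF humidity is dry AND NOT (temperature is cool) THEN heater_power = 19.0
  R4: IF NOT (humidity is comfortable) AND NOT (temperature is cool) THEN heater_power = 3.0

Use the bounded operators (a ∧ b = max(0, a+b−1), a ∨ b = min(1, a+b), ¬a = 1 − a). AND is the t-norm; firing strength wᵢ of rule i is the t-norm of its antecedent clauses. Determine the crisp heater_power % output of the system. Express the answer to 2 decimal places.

R1 (z=46.4): cool=0.19, dry=0.57; AND[max(0, a+b−1)] → w = 0.00
R2 (z=47.3): comfortable=0.74, hot=0.57; AND[max(0, a+b−1)] → w = 0.31
R3 (z=19.0): dry=0.57, ¬cool=1−0.19=0.81; AND[max(0, a+b−1)] → w = 0.38
R4 (z=3.0): ¬comfortable=1−0.74=0.26, ¬cool=1−0.19=0.81; AND[max(0, a+b−1)] → w = 0.07
Weighted average = (0.00·46.4 + 0.31·47.3 + 0.38·19.0 + 0.07·3.0) / (0.00 + 0.31 + 0.38 + 0.07)
  = 22.0930 / 0.7600 = 29.07

29.07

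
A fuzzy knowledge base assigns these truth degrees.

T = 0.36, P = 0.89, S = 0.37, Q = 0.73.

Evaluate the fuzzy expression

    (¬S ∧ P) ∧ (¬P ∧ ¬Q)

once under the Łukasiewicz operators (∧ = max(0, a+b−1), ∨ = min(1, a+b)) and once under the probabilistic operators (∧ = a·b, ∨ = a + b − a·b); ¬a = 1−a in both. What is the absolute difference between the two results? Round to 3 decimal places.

Under Łukasiewicz:
  ¬S = 1 − 0.37 = 0.63
  ¬S ∧ P = max(0, a+b−1) on (0.63, 0.89) = 0.52
  ¬P = 1 − 0.89 = 0.11
  ¬Q = 1 − 0.73 = 0.27
  ¬P ∧ ¬Q = max(0, a+b−1) on (0.11, 0.27) = 0.00
  (¬S ∧ P) ∧ (¬P ∧ ¬Q) = max(0, a+b−1) on (0.52, 0.00) = 0.00
  → value = 0.0000
Under probabilistic:
  ¬S = 1 − 0.3700 = 0.6300
  ¬S ∧ P = a·b on (0.6300, 0.8900) = 0.5607
  ¬P = 1 − 0.8900 = 0.1100
  ¬Q = 1 − 0.7300 = 0.2700
  ¬P ∧ ¬Q = a·b on (0.1100, 0.2700) = 0.0297
  (¬S ∧ P) ∧ (¬P ∧ ¬Q) = a·b on (0.5607, 0.0297) = 0.0167
  → value = 0.0167
|0.0000 − 0.0167| = 0.017

0.017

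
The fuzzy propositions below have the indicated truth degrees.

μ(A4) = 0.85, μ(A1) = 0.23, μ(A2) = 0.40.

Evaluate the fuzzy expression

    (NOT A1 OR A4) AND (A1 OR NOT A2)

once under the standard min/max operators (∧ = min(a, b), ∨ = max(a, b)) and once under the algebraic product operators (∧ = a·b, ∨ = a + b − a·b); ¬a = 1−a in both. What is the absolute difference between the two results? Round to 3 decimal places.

0.068

Under standard min/max:
  NOT A1 = 1 − 0.23 = 0.77
  NOT A1 OR A4 = max(a, b) on (0.77, 0.85) = 0.85
  NOT A2 = 1 − 0.40 = 0.60
  A1 OR NOT A2 = max(a, b) on (0.23, 0.60) = 0.60
  (NOT A1 OR A4) AND (A1 OR NOT A2) = min(a, b) on (0.85, 0.60) = 0.60
  → value = 0.6000
Under algebraic product:
  NOT A1 = 1 − 0.2300 = 0.7700
  NOT A1 OR A4 = a + b − a·b on (0.7700, 0.8500) = 0.9655
  NOT A2 = 1 − 0.4000 = 0.6000
  A1 OR NOT A2 = a + b − a·b on (0.2300, 0.6000) = 0.6920
  (NOT A1 OR A4) AND (A1 OR NOT A2) = a·b on (0.9655, 0.6920) = 0.6681
  → value = 0.6681
|0.6000 − 0.6681| = 0.068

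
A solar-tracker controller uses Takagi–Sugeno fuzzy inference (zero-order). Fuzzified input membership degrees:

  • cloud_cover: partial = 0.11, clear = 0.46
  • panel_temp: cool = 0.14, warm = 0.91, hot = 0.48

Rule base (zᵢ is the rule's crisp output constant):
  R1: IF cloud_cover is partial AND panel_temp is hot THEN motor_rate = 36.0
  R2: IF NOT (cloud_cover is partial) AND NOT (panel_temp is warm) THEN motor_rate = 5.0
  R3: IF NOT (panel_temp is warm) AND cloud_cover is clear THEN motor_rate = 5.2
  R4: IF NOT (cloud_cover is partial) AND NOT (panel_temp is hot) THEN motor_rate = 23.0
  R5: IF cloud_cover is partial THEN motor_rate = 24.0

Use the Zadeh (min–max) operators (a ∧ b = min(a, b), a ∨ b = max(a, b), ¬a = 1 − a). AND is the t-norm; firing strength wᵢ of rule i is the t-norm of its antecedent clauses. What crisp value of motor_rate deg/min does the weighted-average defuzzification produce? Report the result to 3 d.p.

R1 (z=36.0): partial=0.11, hot=0.48; AND[min(a, b)] → w = 0.11
R2 (z=5.0): ¬partial=1−0.11=0.89, ¬warm=1−0.91=0.09; AND[min(a, b)] → w = 0.09
R3 (z=5.2): ¬warm=1−0.91=0.09, clear=0.46; AND[min(a, b)] → w = 0.09
R4 (z=23.0): ¬partial=1−0.11=0.89, ¬hot=1−0.48=0.52; AND[min(a, b)] → w = 0.52
R5 (z=24.0): partial=0.11 → w = 0.11
Weighted average = (0.11·36.0 + 0.09·5.0 + 0.09·5.2 + 0.52·23.0 + 0.11·24.0) / (0.11 + 0.09 + 0.09 + 0.52 + 0.11)
  = 19.4780 / 0.9200 = 21.172

21.172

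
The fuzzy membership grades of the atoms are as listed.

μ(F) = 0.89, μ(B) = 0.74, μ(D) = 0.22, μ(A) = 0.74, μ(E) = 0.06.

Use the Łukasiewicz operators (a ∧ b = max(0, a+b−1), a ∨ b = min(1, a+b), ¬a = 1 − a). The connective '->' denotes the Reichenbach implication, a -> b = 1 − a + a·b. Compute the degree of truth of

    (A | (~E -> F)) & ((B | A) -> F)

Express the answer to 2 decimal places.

0.89

~E = 1 − 0.06 = 0.94
~E -> F  [Reichenbach: 1 − a + a·b] with a=0.94, b=0.89 → 0.90
A | (~E -> F) = min(1, a+b) on (0.74, 0.90) = 1.00
B | A = min(1, a+b) on (0.74, 0.74) = 1.00
(B | A) -> F  [Reichenbach: 1 − a + a·b] with a=1.00, b=0.89 → 0.89
(A | (~E -> F)) & ((B | A) -> F) = max(0, a+b−1) on (1.00, 0.89) = 0.89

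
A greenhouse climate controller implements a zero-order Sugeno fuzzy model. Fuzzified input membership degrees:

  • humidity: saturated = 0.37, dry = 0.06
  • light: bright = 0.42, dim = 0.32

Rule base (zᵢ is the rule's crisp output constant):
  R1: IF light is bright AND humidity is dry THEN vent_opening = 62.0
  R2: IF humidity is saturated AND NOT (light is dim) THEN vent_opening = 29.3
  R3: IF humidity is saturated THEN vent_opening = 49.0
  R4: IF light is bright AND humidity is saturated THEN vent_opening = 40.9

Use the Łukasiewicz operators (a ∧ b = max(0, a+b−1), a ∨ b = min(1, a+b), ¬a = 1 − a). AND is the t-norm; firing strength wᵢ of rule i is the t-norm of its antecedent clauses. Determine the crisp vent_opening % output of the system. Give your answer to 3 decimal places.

46.655

R1 (z=62.0): bright=0.42, dry=0.06; AND[max(0, a+b−1)] → w = 0.00
R2 (z=29.3): saturated=0.37, ¬dim=1−0.32=0.68; AND[max(0, a+b−1)] → w = 0.05
R3 (z=49.0): saturated=0.37 → w = 0.37
R4 (z=40.9): bright=0.42, saturated=0.37; AND[max(0, a+b−1)] → w = 0.00
Weighted average = (0.00·62.0 + 0.05·29.3 + 0.37·49.0 + 0.00·40.9) / (0.00 + 0.05 + 0.37 + 0.00)
  = 19.5950 / 0.4200 = 46.655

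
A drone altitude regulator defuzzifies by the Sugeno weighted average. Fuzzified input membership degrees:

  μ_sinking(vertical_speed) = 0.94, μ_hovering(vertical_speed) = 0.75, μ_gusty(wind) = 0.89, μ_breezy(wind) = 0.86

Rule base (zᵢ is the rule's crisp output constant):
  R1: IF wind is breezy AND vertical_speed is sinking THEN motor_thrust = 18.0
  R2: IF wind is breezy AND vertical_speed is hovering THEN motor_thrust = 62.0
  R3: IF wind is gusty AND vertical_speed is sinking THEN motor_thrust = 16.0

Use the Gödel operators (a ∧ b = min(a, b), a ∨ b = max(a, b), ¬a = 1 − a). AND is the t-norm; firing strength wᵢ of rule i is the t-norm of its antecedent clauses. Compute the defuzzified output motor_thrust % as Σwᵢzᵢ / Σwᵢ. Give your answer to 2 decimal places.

R1 (z=18.0): breezy=0.86, sinking=0.94; AND[min(a, b)] → w = 0.86
R2 (z=62.0): breezy=0.86, hovering=0.75; AND[min(a, b)] → w = 0.75
R3 (z=16.0): gusty=0.89, sinking=0.94; AND[min(a, b)] → w = 0.89
Weighted average = (0.86·18.0 + 0.75·62.0 + 0.89·16.0) / (0.86 + 0.75 + 0.89)
  = 76.2200 / 2.5000 = 30.49

30.49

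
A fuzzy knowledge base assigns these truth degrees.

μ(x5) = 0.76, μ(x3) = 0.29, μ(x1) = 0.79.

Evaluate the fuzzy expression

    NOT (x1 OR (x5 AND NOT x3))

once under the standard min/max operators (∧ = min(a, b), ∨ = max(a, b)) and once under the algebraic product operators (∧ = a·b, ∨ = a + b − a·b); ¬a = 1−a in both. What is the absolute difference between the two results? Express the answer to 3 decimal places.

0.113

Under standard min/max:
  NOT x3 = 1 − 0.29 = 0.71
  x5 AND NOT x3 = min(a, b) on (0.76, 0.71) = 0.71
  x1 OR (x5 AND NOT x3) = max(a, b) on (0.79, 0.71) = 0.79
  NOT (x1 OR (x5 AND NOT x3)) = 1 − 0.79 = 0.21
  → value = 0.2100
Under algebraic product:
  NOT x3 = 1 − 0.2900 = 0.7100
  x5 AND NOT x3 = a·b on (0.7600, 0.7100) = 0.5396
  x1 OR (x5 AND NOT x3) = a + b − a·b on (0.7900, 0.5396) = 0.9033
  NOT (x1 OR (x5 AND NOT x3)) = 1 − 0.9033 = 0.0967
  → value = 0.0967
|0.2100 − 0.0967| = 0.113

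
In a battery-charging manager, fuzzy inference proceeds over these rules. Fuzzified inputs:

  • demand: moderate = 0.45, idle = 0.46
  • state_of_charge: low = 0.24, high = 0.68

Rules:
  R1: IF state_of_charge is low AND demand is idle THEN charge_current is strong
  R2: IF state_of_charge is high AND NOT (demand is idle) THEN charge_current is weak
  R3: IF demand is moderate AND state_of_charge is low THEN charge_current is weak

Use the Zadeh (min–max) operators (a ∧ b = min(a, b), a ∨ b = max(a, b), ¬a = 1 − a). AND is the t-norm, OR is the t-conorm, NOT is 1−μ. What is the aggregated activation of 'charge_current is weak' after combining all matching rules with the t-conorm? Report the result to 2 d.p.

R1: low=0.24, idle=0.46; AND[min(a, b)] → w = 0.24
R2: high=0.68, ¬idle=1−0.46=0.54; AND[min(a, b)] → w = 0.54
R3: moderate=0.45, low=0.24; AND[min(a, b)] → w = 0.24
Rules with consequent 'weak': {R2, R3} → strengths 0.54, 0.24
Aggregate via t-conorm [max(a, b)]: 0.54

0.54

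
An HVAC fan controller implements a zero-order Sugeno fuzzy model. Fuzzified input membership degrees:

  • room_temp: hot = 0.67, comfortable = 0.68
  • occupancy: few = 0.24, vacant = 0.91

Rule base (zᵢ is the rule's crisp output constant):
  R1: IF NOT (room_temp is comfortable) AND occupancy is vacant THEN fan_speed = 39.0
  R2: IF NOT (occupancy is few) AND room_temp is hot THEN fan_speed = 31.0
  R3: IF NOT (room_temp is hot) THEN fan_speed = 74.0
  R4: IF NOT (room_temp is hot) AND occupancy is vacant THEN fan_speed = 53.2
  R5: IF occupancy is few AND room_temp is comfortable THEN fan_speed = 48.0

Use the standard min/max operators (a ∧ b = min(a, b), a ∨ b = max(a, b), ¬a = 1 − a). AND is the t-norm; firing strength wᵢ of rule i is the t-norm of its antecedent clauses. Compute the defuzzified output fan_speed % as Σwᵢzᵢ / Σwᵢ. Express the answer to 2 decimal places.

R1 (z=39.0): ¬comfortable=1−0.68=0.32, vacant=0.91; AND[min(a, b)] → w = 0.32
R2 (z=31.0): ¬few=1−0.24=0.76, hot=0.67; AND[min(a, b)] → w = 0.67
R3 (z=74.0): ¬hot=1−0.67=0.33 → w = 0.33
R4 (z=53.2): ¬hot=1−0.67=0.33, vacant=0.91; AND[min(a, b)] → w = 0.33
R5 (z=48.0): few=0.24, comfortable=0.68; AND[min(a, b)] → w = 0.24
Weighted average = (0.32·39.0 + 0.67·31.0 + 0.33·74.0 + 0.33·53.2 + 0.24·48.0) / (0.32 + 0.67 + 0.33 + 0.33 + 0.24)
  = 86.7460 / 1.8900 = 45.90

45.90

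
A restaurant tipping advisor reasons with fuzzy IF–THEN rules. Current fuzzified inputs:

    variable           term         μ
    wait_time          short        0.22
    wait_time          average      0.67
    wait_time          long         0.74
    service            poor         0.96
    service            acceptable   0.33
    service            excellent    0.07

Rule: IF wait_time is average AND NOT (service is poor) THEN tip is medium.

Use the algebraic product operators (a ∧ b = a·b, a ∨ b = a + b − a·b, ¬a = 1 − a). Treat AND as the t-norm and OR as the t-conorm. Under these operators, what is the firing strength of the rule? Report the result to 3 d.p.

0.027

firing strength: average=0.67, ¬poor=1−0.96=0.04; AND[a·b] → w = 0.0268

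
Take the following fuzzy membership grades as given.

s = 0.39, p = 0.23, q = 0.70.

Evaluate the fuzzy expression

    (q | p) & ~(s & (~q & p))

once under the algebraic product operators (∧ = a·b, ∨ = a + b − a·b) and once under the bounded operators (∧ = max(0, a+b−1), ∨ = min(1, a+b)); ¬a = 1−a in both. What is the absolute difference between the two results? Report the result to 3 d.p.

Under algebraic product:
  q | p = a + b − a·b on (0.7000, 0.2300) = 0.7690
  ~q = 1 − 0.7000 = 0.3000
  ~q & p = a·b on (0.3000, 0.2300) = 0.0690
  s & (~q & p) = a·b on (0.3900, 0.0690) = 0.0269
  ~(s & (~q & p)) = 1 − 0.0269 = 0.9731
  (q | p) & ~(s & (~q & p)) = a·b on (0.7690, 0.9731) = 0.7483
  → value = 0.7483
Under bounded:
  q | p = min(1, a+b) on (0.70, 0.23) = 0.93
  ~q = 1 − 0.70 = 0.30
  ~q & p = max(0, a+b−1) on (0.30, 0.23) = 0.00
  s & (~q & p) = max(0, a+b−1) on (0.39, 0.00) = 0.00
  ~(s & (~q & p)) = 1 − 0.00 = 1.00
  (q | p) & ~(s & (~q & p)) = max(0, a+b−1) on (0.93, 1.00) = 0.93
  → value = 0.9300
|0.7483 − 0.9300| = 0.182

0.182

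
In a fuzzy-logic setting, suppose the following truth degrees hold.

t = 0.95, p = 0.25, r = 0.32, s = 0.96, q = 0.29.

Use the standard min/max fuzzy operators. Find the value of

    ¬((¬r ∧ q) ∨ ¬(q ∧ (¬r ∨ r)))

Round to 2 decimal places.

¬r = 1 − 0.32 = 0.68
¬r ∧ q = min(a, b) on (0.68, 0.29) = 0.29
¬r = 1 − 0.32 = 0.68
¬r ∨ r = max(a, b) on (0.68, 0.32) = 0.68
q ∧ (¬r ∨ r) = min(a, b) on (0.29, 0.68) = 0.29
¬(q ∧ (¬r ∨ r)) = 1 − 0.29 = 0.71
(¬r ∧ q) ∨ ¬(q ∧ (¬r ∨ r)) = max(a, b) on (0.29, 0.71) = 0.71
¬((¬r ∧ q) ∨ ¬(q ∧ (¬r ∨ r))) = 1 − 0.71 = 0.29

0.29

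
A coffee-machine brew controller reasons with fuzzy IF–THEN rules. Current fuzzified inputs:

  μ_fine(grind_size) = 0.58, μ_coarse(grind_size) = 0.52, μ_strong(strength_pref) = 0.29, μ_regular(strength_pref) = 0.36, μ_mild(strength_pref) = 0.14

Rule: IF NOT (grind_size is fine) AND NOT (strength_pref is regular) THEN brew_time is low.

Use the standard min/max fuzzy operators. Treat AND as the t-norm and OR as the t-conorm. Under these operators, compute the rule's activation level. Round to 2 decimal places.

0.42

firing strength: ¬fine=1−0.58=0.42, ¬regular=1−0.36=0.64; AND[min(a, b)] → w = 0.42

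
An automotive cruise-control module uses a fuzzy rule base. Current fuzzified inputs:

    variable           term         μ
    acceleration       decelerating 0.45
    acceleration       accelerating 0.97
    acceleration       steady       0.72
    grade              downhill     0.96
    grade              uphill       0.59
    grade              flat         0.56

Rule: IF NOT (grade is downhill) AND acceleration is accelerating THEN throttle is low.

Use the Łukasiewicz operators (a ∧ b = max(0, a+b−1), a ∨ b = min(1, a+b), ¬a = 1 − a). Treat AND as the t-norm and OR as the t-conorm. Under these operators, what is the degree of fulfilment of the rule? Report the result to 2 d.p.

0.01

firing strength: ¬downhill=1−0.96=0.04, accelerating=0.97; AND[max(0, a+b−1)] → w = 0.01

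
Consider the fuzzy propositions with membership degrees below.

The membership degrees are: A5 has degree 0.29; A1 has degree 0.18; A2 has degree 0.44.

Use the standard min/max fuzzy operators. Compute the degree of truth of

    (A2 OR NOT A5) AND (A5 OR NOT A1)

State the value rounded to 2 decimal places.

NOT A5 = 1 − 0.29 = 0.71
A2 OR NOT A5 = max(a, b) on (0.44, 0.71) = 0.71
NOT A1 = 1 − 0.18 = 0.82
A5 OR NOT A1 = max(a, b) on (0.29, 0.82) = 0.82
(A2 OR NOT A5) AND (A5 OR NOT A1) = min(a, b) on (0.71, 0.82) = 0.71

0.71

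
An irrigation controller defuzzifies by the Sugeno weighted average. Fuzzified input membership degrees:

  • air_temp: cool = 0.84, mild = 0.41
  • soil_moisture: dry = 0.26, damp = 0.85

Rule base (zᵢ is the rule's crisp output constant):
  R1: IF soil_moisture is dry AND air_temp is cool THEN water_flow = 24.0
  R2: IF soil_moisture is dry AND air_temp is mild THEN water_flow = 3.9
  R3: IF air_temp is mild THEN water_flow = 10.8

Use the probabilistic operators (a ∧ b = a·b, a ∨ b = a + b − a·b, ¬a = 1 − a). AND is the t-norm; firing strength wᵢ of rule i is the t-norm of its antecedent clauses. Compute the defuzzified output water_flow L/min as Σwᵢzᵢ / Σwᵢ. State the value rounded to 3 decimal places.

R1 (z=24.0): dry=0.26, cool=0.84; AND[a·b] → w = 0.2184
R2 (z=3.9): dry=0.26, mild=0.41; AND[a·b] → w = 0.1066
R3 (z=10.8): mild=0.41 → w = 0.4100
Weighted average = (0.2184·24.0 + 0.1066·3.9 + 0.4100·10.8) / (0.2184 + 0.1066 + 0.4100)
  = 10.0853 / 0.7350 = 13.722

13.722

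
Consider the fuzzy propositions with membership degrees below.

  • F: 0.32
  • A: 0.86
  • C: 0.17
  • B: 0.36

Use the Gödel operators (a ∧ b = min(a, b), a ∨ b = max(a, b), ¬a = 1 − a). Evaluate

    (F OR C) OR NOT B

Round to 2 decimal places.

0.64

F OR C = max(a, b) on (0.32, 0.17) = 0.32
NOT B = 1 − 0.36 = 0.64
(F OR C) OR NOT B = max(a, b) on (0.32, 0.64) = 0.64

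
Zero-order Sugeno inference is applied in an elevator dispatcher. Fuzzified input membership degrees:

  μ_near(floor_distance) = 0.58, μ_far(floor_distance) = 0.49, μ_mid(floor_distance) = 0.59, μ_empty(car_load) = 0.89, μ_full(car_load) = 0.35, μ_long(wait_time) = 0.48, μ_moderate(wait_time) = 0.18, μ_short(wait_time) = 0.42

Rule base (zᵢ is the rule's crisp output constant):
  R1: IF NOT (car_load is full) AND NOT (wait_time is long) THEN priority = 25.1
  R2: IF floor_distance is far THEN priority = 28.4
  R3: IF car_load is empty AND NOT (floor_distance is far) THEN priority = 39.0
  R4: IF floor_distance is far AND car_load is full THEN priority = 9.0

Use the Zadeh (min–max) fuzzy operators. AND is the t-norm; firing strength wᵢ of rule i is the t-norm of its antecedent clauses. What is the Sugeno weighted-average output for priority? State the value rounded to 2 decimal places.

R1 (z=25.1): ¬full=1−0.35=0.65, ¬long=1−0.48=0.52; AND[min(a, b)] → w = 0.52
R2 (z=28.4): far=0.49 → w = 0.49
R3 (z=39.0): empty=0.89, ¬far=1−0.49=0.51; AND[min(a, b)] → w = 0.51
R4 (z=9.0): far=0.49, full=0.35; AND[min(a, b)] → w = 0.35
Weighted average = (0.52·25.1 + 0.49·28.4 + 0.51·39.0 + 0.35·9.0) / (0.52 + 0.49 + 0.51 + 0.35)
  = 50.0080 / 1.8700 = 26.74

26.74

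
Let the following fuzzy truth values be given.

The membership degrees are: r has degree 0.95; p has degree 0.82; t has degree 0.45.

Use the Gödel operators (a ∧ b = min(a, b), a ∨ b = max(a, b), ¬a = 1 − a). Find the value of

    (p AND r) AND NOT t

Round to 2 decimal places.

p AND r = min(a, b) on (0.82, 0.95) = 0.82
NOT t = 1 − 0.45 = 0.55
(p AND r) AND NOT t = min(a, b) on (0.82, 0.55) = 0.55

0.55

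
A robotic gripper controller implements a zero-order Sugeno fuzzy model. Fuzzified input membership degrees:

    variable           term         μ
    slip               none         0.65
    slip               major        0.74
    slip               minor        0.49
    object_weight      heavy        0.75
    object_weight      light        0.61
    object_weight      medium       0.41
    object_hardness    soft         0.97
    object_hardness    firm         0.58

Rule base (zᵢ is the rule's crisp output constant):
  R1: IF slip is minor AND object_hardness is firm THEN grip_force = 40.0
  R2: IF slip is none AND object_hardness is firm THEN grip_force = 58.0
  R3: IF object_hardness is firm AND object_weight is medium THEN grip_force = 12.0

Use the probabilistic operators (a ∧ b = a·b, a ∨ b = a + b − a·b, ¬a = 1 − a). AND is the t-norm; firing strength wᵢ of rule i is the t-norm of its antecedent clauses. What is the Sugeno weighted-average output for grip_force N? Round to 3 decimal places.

40.142

R1 (z=40.0): minor=0.49, firm=0.58; AND[a·b] → w = 0.2842
R2 (z=58.0): none=0.65, firm=0.58; AND[a·b] → w = 0.3770
R3 (z=12.0): firm=0.58, medium=0.41; AND[a·b] → w = 0.2378
Weighted average = (0.2842·40.0 + 0.3770·58.0 + 0.2378·12.0) / (0.2842 + 0.3770 + 0.2378)
  = 36.0876 / 0.8990 = 40.142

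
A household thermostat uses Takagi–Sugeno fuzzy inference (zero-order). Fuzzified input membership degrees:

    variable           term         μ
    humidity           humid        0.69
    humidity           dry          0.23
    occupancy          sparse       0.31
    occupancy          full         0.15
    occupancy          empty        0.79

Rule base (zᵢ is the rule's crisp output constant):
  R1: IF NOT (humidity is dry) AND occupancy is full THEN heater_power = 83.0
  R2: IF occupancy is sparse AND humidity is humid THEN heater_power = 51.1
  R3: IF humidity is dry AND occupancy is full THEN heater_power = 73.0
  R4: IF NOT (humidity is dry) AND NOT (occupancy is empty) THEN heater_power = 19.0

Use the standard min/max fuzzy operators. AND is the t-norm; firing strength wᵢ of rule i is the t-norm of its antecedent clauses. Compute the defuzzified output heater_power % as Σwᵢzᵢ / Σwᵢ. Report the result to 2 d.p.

R1 (z=83.0): ¬dry=1−0.23=0.77, full=0.15; AND[min(a, b)] → w = 0.15
R2 (z=51.1): sparse=0.31, humid=0.69; AND[min(a, b)] → w = 0.31
R3 (z=73.0): dry=0.23, full=0.15; AND[min(a, b)] → w = 0.15
R4 (z=19.0): ¬dry=1−0.23=0.77, ¬empty=1−0.79=0.21; AND[min(a, b)] → w = 0.21
Weighted average = (0.15·83.0 + 0.31·51.1 + 0.15·73.0 + 0.21·19.0) / (0.15 + 0.31 + 0.15 + 0.21)
  = 43.2310 / 0.8200 = 52.72

52.72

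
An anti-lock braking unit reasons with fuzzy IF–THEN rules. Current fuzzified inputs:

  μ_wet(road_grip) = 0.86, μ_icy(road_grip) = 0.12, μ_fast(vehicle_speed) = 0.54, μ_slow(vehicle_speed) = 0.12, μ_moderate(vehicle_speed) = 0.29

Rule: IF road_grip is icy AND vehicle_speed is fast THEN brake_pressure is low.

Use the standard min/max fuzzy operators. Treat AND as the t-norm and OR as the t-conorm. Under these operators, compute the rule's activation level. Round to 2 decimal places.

firing strength: icy=0.12, fast=0.54; AND[min(a, b)] → w = 0.12

0.12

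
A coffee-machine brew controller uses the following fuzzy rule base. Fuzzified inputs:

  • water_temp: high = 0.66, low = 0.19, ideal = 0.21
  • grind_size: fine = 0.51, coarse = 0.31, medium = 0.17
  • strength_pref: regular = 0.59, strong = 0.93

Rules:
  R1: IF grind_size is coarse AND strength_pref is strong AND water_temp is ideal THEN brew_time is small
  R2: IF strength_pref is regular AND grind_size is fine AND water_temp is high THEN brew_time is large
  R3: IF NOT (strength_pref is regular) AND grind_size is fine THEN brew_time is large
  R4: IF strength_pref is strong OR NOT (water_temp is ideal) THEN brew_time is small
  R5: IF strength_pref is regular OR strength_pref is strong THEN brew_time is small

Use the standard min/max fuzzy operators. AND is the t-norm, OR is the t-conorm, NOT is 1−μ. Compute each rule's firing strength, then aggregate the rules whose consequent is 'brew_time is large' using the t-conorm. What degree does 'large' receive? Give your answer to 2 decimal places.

R1: coarse=0.31, strong=0.93, ideal=0.21; AND[min(a, b)] → w = 0.21
R2: regular=0.59, fine=0.51, high=0.66; AND[min(a, b)] → w = 0.51
R3: ¬regular=1−0.59=0.41, fine=0.51; AND[min(a, b)] → w = 0.41
R4: strong=0.93, ¬ideal=1−0.21=0.79; OR[max(a, b)] → w = 0.93
R5: regular=0.59, strong=0.93; OR[max(a, b)] → w = 0.93
Rules with consequent 'large': {R2, R3} → strengths 0.51, 0.41
Aggregate via t-conorm [max(a, b)]: 0.51

0.51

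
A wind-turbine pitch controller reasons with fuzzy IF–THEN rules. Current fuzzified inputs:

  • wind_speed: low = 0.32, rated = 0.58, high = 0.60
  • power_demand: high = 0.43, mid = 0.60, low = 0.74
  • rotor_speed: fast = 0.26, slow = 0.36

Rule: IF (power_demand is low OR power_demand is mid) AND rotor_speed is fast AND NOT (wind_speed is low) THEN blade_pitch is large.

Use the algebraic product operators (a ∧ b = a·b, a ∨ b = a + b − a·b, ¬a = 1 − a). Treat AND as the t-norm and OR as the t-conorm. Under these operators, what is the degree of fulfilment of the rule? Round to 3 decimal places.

firing strength: (low=0.74 OR mid=0.60) = 0.8960; AND[a·b] with fast=0.26, ¬low=1−0.32=0.68 → w = 0.1584

0.158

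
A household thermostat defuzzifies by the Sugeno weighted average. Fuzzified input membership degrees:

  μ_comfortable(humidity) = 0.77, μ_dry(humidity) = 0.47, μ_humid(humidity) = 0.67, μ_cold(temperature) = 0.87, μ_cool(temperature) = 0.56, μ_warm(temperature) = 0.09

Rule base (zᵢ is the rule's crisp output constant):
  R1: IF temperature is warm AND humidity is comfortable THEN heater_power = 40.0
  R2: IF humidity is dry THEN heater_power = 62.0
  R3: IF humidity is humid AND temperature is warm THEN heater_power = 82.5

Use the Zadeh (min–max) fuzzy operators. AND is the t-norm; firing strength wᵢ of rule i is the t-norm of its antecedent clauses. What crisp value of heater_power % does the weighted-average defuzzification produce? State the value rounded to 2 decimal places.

61.79

R1 (z=40.0): warm=0.09, comfortable=0.77; AND[min(a, b)] → w = 0.09
R2 (z=62.0): dry=0.47 → w = 0.47
R3 (z=82.5): humid=0.67, warm=0.09; AND[min(a, b)] → w = 0.09
Weighted average = (0.09·40.0 + 0.47·62.0 + 0.09·82.5) / (0.09 + 0.47 + 0.09)
  = 40.1650 / 0.6500 = 61.79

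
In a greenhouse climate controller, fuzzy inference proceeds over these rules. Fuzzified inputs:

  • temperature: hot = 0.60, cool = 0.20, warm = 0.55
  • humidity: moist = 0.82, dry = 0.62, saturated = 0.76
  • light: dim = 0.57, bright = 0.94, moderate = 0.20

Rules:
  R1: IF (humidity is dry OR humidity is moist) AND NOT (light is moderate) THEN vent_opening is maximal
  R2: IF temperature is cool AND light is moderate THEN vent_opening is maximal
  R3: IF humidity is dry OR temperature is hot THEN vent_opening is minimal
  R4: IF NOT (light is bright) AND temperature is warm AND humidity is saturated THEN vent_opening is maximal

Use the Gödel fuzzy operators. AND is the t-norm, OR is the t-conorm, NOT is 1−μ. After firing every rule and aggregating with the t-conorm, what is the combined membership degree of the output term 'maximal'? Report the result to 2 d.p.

0.80

R1: (dry=0.62 OR moist=0.82) = 0.82; AND[min(a, b)] with ¬moderate=1−0.20=0.80 → w = 0.80
R2: cool=0.20, moderate=0.20; AND[min(a, b)] → w = 0.20
R3: dry=0.62, hot=0.60; OR[max(a, b)] → w = 0.62
R4: ¬bright=1−0.94=0.06, warm=0.55, saturated=0.76; AND[min(a, b)] → w = 0.06
Rules with consequent 'maximal': {R1, R2, R4} → strengths 0.80, 0.20, 0.06
Aggregate via t-conorm [max(a, b)]: 0.80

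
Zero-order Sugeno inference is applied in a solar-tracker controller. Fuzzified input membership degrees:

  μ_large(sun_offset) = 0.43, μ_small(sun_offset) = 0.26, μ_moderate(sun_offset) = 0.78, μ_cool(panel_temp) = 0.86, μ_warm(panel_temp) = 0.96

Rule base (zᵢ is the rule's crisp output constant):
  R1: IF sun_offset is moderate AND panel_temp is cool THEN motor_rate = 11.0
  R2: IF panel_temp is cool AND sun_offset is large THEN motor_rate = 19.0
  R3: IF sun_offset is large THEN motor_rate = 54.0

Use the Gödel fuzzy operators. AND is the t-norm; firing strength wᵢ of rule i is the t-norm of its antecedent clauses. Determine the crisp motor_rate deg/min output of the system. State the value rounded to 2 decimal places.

24.37

R1 (z=11.0): moderate=0.78, cool=0.86; AND[min(a, b)] → w = 0.78
R2 (z=19.0): cool=0.86, large=0.43; AND[min(a, b)] → w = 0.43
R3 (z=54.0): large=0.43 → w = 0.43
Weighted average = (0.78·11.0 + 0.43·19.0 + 0.43·54.0) / (0.78 + 0.43 + 0.43)
  = 39.9700 / 1.6400 = 24.37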